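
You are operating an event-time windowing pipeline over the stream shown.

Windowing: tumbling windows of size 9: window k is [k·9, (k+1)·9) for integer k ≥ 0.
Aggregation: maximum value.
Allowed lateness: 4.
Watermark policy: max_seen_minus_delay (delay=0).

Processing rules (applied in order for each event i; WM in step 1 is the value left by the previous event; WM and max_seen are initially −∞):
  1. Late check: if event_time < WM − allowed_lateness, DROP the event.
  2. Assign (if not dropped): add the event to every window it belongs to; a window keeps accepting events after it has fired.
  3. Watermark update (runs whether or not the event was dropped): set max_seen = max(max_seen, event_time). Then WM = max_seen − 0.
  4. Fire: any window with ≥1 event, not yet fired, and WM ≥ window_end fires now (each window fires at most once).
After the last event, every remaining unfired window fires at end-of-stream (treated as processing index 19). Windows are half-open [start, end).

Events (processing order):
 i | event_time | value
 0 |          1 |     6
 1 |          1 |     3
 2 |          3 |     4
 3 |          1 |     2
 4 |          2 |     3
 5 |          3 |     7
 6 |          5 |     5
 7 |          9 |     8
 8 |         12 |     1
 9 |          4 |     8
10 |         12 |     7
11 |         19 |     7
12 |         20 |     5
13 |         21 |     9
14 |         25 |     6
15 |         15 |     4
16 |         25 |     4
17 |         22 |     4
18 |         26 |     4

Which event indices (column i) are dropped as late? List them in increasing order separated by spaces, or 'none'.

9 15

i=0 t=1 v=6: → [0,9); WM=1
i=1 t=1 v=3: → [0,9); WM=1
i=2 t=3 v=4: → [0,9); WM=3
i=3 t=1 v=2: → [0,9); WM=3
i=4 t=2 v=3: → [0,9); WM=3
i=5 t=3 v=7: → [0,9); WM=3
i=6 t=5 v=5: → [0,9); WM=5
i=7 t=9 v=8: → [9,18); WM=9; [0,9) fires=7
i=8 t=12 v=1: → [9,18); WM=12
i=9 t=4 v=8: DROP (t<12-4); WM=12
i=10 t=12 v=7: → [9,18); WM=12
i=11 t=19 v=7: → [18,27); WM=19; [9,18) fires=8
i=12 t=20 v=5: → [18,27); WM=20
i=13 t=21 v=9: → [18,27); WM=21
i=14 t=25 v=6: → [18,27); WM=25
i=15 t=15 v=4: DROP (t<25-4); WM=25
i=16 t=25 v=4: → [18,27); WM=25
i=17 t=22 v=4: → [18,27); WM=25
i=18 t=26 v=4: → [18,27); WM=26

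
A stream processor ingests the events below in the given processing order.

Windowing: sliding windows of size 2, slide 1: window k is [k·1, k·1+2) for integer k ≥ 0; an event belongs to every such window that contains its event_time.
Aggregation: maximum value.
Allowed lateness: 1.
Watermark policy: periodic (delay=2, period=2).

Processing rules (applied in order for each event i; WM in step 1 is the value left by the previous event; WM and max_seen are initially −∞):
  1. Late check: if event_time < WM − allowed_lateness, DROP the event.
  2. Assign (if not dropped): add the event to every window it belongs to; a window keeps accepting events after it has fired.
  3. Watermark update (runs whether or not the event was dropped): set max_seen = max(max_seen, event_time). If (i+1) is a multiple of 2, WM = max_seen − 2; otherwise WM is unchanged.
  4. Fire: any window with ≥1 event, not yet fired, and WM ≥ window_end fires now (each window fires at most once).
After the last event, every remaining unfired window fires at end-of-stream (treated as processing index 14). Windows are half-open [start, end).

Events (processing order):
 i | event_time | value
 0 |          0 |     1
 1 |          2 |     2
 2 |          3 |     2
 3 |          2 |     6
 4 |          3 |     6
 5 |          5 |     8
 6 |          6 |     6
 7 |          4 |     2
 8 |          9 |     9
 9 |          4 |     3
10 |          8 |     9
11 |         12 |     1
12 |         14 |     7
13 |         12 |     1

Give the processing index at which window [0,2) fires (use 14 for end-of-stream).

i=0 t=0 v=1: → [0,2); WM=−∞
i=1 t=2 v=2: → [2,4),[1,3); WM=0
i=2 t=3 v=2: → [3,5),[2,4); WM=0
i=3 t=2 v=6: → [2,4),[1,3); WM=1
i=4 t=3 v=6: → [3,5),[2,4); WM=1
i=5 t=5 v=8: → [5,7),[4,6); WM=3; [0,2) fires=1 [1,3) fires=6
i=6 t=6 v=6: → [6,8),[5,7); WM=3
i=7 t=4 v=2: → [4,6),[3,5); WM=4; [2,4) fires=6
i=8 t=9 v=9: → [9,11),[8,10); WM=4
i=9 t=4 v=3: → [4,6),[3,5); WM=7; [3,5) fires=6 [4,6) fires=8 [5,7) fires=8
i=10 t=8 v=9: → [8,10),[7,9); WM=7
i=11 t=12 v=1: → [12,14),[11,13); WM=10; [6,8) fires=6 [7,9) fires=9 [8,10) fires=9
i=12 t=14 v=7: → [14,16),[13,15); WM=10
i=13 t=12 v=1: → [12,14),[11,13); WM=12; [9,11) fires=9

5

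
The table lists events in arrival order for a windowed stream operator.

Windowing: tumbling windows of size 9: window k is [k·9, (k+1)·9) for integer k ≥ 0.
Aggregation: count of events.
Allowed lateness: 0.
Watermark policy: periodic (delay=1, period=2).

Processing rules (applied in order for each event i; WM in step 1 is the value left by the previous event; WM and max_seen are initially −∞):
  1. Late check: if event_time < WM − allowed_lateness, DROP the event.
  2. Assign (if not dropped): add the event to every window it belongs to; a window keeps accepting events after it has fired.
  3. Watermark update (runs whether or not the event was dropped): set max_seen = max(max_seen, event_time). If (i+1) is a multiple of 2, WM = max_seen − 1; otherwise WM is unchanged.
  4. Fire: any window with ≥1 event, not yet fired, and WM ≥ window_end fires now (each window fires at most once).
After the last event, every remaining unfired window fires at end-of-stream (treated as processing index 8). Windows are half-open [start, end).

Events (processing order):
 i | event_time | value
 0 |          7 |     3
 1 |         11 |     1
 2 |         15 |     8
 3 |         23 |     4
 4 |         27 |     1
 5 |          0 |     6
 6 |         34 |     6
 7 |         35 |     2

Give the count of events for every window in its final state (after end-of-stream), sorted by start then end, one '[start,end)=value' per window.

[0,9)=1 [9,18)=2 [18,27)=1 [27,36)=3

i=0 t=7 v=3: → [0,9); WM=−∞
i=1 t=11 v=1: → [9,18); WM=10; [0,9) fires=1
i=2 t=15 v=8: → [9,18); WM=10
i=3 t=23 v=4: → [18,27); WM=22; [9,18) fires=2
i=4 t=27 v=1: → [27,36); WM=22
i=5 t=0 v=6: DROP (t<22-0); WM=26
i=6 t=34 v=6: → [27,36); WM=26
i=7 t=35 v=2: → [27,36); WM=34; [18,27) fires=1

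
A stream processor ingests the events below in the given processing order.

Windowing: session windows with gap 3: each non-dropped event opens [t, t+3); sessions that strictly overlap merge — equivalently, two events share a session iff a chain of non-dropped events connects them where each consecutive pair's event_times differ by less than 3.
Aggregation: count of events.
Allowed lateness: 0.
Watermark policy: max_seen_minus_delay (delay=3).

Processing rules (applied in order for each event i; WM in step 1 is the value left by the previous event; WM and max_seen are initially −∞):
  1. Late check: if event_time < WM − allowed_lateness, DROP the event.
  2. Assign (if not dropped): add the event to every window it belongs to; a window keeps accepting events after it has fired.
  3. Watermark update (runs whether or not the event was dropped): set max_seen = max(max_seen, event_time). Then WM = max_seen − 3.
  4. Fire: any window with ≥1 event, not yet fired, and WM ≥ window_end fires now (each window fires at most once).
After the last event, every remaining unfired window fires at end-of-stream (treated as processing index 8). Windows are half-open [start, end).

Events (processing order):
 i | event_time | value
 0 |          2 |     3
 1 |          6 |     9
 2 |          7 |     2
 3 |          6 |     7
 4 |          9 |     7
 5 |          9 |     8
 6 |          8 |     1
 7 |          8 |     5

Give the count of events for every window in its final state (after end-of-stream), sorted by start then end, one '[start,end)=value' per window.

i=0 t=2 v=3: → [2,5); WM=-1
i=1 t=6 v=9: → [6,9); WM=3
i=2 t=7 v=2: → [6,10); WM=4
i=3 t=6 v=7: → [6,10); WM=4
i=4 t=9 v=7: → [6,12); WM=6
i=5 t=9 v=8: → [6,12); WM=6
i=6 t=8 v=1: → [6,12); WM=6
i=7 t=8 v=5: → [6,12); WM=6

[2,5)=1 [6,12)=7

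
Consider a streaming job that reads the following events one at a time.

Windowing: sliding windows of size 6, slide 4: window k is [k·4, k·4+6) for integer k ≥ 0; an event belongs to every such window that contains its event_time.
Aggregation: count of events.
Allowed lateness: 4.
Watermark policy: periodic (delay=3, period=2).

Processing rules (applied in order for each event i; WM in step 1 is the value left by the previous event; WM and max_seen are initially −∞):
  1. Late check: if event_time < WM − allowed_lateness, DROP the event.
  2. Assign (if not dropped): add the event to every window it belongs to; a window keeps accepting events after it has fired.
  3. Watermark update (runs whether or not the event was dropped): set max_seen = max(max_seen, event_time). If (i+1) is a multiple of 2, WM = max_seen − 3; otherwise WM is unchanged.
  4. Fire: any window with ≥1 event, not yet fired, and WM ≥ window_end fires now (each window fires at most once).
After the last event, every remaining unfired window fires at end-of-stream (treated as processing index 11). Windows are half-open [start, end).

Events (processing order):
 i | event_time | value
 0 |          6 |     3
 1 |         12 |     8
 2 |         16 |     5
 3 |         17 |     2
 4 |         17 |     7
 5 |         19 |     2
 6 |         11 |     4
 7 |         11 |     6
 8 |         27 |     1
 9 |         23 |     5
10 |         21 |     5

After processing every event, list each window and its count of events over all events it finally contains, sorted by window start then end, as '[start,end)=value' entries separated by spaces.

[4,10)=1 [8,14)=1 [12,18)=4 [16,22)=5 [20,26)=2 [24,30)=1

i=0 t=6 v=3: → [4,10); WM=−∞
i=1 t=12 v=8: → [12,18),[8,14); WM=9
i=2 t=16 v=5: → [16,22),[12,18); WM=9
i=3 t=17 v=2: → [16,22),[12,18); WM=14; [4,10) fires=1 [8,14) fires=1
i=4 t=17 v=7: → [16,22),[12,18); WM=14
i=5 t=19 v=2: → [16,22); WM=16
i=6 t=11 v=4: DROP (t<16-4); WM=16
i=7 t=11 v=6: DROP (t<16-4); WM=16
i=8 t=27 v=1: → [24,30); WM=16
i=9 t=23 v=5: → [20,26); WM=24; [12,18) fires=4 [16,22) fires=4
i=10 t=21 v=5: → [20,26),[16,22); WM=24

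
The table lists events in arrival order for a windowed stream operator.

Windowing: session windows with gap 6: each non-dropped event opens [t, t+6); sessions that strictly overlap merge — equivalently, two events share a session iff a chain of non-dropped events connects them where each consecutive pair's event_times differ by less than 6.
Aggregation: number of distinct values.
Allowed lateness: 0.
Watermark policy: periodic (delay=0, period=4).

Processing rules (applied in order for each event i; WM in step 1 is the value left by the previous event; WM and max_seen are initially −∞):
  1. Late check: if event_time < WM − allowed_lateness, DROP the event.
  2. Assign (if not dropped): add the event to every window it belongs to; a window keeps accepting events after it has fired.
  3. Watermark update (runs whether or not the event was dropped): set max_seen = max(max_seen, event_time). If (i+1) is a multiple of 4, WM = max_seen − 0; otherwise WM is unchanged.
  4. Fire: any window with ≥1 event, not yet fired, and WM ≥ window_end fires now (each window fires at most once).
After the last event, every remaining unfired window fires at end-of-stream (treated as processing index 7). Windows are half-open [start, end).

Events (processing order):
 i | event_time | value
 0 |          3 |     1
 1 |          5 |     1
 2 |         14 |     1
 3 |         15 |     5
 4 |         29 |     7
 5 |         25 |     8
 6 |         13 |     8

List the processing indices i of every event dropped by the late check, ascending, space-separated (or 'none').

i=0 t=3 v=1: → [3,9); WM=−∞
i=1 t=5 v=1: → [3,11); WM=−∞
i=2 t=14 v=1: → [14,20); WM=−∞
i=3 t=15 v=5: → [14,21); WM=15
i=4 t=29 v=7: → [29,35); WM=15
i=5 t=25 v=8: → [25,35); WM=15
i=6 t=13 v=8: DROP (t<15-0); WM=15

6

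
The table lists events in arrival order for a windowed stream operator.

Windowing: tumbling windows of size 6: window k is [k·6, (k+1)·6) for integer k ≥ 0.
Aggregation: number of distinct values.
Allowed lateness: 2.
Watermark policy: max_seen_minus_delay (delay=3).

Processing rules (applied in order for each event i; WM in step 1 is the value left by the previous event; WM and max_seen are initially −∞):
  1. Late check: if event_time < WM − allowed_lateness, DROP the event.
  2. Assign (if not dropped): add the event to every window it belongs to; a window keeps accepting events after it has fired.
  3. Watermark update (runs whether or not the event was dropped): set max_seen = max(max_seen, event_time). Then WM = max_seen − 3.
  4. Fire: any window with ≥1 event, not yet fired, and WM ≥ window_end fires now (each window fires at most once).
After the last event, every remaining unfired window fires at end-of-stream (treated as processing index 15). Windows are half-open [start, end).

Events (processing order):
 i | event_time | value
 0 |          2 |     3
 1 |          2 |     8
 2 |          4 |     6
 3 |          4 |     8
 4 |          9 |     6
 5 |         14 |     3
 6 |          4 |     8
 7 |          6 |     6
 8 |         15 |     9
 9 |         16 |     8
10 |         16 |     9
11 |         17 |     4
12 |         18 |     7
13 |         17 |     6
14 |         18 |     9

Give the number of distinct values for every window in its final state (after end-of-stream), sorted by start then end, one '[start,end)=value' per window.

[0,6)=3 [6,12)=1 [12,18)=5 [18,24)=2

i=0 t=2 v=3: → [0,6); WM=-1
i=1 t=2 v=8: → [0,6); WM=-1
i=2 t=4 v=6: → [0,6); WM=1
i=3 t=4 v=8: → [0,6); WM=1
i=4 t=9 v=6: → [6,12); WM=6; [0,6) fires=3
i=5 t=14 v=3: → [12,18); WM=11
i=6 t=4 v=8: DROP (t<11-2); WM=11
i=7 t=6 v=6: DROP (t<11-2); WM=11
i=8 t=15 v=9: → [12,18); WM=12; [6,12) fires=1
i=9 t=16 v=8: → [12,18); WM=13
i=10 t=16 v=9: → [12,18); WM=13
i=11 t=17 v=4: → [12,18); WM=14
i=12 t=18 v=7: → [18,24); WM=15
i=13 t=17 v=6: → [12,18); WM=15
i=14 t=18 v=9: → [18,24); WM=15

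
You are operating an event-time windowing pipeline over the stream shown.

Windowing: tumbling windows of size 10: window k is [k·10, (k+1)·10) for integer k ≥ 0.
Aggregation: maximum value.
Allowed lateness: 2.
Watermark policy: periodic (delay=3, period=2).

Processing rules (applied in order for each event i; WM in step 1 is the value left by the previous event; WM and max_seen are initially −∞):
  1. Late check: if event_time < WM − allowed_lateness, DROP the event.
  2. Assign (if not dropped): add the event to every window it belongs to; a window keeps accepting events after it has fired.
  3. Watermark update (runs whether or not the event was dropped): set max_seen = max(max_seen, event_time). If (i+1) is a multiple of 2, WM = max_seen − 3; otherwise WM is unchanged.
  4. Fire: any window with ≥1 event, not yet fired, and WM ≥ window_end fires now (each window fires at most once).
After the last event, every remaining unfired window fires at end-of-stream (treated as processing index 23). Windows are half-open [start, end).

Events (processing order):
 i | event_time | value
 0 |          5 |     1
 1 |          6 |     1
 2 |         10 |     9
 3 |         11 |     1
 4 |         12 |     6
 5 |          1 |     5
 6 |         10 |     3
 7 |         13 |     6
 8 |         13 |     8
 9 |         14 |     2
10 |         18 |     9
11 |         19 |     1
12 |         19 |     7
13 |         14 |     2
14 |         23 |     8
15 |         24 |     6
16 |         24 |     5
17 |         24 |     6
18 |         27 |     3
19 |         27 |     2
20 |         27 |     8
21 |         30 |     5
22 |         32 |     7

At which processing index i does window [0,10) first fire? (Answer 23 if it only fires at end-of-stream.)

i=0 t=5 v=1: → [0,10); WM=−∞
i=1 t=6 v=1: → [0,10); WM=3
i=2 t=10 v=9: → [10,20); WM=3
i=3 t=11 v=1: → [10,20); WM=8
i=4 t=12 v=6: → [10,20); WM=8
i=5 t=1 v=5: DROP (t<8-2); WM=9
i=6 t=10 v=3: → [10,20); WM=9
i=7 t=13 v=6: → [10,20); WM=10; [0,10) fires=1
i=8 t=13 v=8: → [10,20); WM=10
i=9 t=14 v=2: → [10,20); WM=11
i=10 t=18 v=9: → [10,20); WM=11
i=11 t=19 v=1: → [10,20); WM=16
i=12 t=19 v=7: → [10,20); WM=16
i=13 t=14 v=2: → [10,20); WM=16
i=14 t=23 v=8: → [20,30); WM=16
i=15 t=24 v=6: → [20,30); WM=21; [10,20) fires=9
i=16 t=24 v=5: → [20,30); WM=21
i=17 t=24 v=6: → [20,30); WM=21
i=18 t=27 v=3: → [20,30); WM=21
i=19 t=27 v=2: → [20,30); WM=24
i=20 t=27 v=8: → [20,30); WM=24
i=21 t=30 v=5: → [30,40); WM=27
i=22 t=32 v=7: → [30,40); WM=27

7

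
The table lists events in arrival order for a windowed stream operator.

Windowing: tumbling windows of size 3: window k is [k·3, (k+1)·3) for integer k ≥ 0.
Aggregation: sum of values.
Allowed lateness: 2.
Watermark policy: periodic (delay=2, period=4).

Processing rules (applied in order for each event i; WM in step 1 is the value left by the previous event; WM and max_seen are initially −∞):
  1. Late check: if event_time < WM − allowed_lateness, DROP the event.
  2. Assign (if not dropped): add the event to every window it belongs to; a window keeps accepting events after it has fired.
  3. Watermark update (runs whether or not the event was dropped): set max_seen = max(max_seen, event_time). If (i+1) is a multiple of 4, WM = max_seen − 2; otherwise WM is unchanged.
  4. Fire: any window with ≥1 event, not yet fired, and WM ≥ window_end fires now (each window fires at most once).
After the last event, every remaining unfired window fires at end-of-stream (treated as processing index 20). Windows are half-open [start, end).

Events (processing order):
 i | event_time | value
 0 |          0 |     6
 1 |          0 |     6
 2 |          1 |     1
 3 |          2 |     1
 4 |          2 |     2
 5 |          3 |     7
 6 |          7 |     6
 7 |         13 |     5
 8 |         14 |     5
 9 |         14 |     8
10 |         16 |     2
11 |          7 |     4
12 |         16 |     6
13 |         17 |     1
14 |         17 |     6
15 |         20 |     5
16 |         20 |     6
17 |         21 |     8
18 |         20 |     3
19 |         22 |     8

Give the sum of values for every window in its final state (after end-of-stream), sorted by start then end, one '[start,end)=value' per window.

[0,3)=16 [3,6)=7 [6,9)=6 [12,15)=18 [15,18)=15 [18,21)=14 [21,24)=16

i=0 t=0 v=6: → [0,3); WM=−∞
i=1 t=0 v=6: → [0,3); WM=−∞
i=2 t=1 v=1: → [0,3); WM=−∞
i=3 t=2 v=1: → [0,3); WM=0
i=4 t=2 v=2: → [0,3); WM=0
i=5 t=3 v=7: → [3,6); WM=0
i=6 t=7 v=6: → [6,9); WM=0
i=7 t=13 v=5: → [12,15); WM=11; [0,3) fires=16 [3,6) fires=7 [6,9) fires=6
i=8 t=14 v=5: → [12,15); WM=11
i=9 t=14 v=8: → [12,15); WM=11
i=10 t=16 v=2: → [15,18); WM=11
i=11 t=7 v=4: DROP (t<11-2); WM=14
i=12 t=16 v=6: → [15,18); WM=14
i=13 t=17 v=1: → [15,18); WM=14
i=14 t=17 v=6: → [15,18); WM=14
i=15 t=20 v=5: → [18,21); WM=18; [12,15) fires=18 [15,18) fires=15
i=16 t=20 v=6: → [18,21); WM=18
i=17 t=21 v=8: → [21,24); WM=18
i=18 t=20 v=3: → [18,21); WM=18
i=19 t=22 v=8: → [21,24); WM=20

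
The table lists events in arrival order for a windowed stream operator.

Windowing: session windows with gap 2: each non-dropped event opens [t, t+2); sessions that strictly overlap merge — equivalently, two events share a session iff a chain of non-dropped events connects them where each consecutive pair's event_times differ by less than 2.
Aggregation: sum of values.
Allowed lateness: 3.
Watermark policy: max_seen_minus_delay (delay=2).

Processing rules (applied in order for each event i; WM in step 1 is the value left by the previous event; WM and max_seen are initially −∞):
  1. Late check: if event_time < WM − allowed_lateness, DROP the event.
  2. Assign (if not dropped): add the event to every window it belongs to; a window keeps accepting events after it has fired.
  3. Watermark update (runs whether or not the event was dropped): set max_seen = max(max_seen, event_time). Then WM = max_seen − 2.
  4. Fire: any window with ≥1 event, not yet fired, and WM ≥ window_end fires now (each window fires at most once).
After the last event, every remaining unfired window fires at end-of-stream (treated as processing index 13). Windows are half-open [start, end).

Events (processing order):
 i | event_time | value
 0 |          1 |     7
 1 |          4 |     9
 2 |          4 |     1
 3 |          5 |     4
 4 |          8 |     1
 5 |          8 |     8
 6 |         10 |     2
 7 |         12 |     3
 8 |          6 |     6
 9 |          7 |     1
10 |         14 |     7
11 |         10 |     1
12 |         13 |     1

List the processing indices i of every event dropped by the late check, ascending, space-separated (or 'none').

8

i=0 t=1 v=7: → [1,3); WM=-1
i=1 t=4 v=9: → [4,6); WM=2
i=2 t=4 v=1: → [4,6); WM=2
i=3 t=5 v=4: → [4,7); WM=3
i=4 t=8 v=1: → [8,10); WM=6
i=5 t=8 v=8: → [8,10); WM=6
i=6 t=10 v=2: → [10,12); WM=8
i=7 t=12 v=3: → [12,14); WM=10
i=8 t=6 v=6: DROP (t<10-3); WM=10
i=9 t=7 v=1: → [7,10); WM=10
i=10 t=14 v=7: → [14,16); WM=12
i=11 t=10 v=1: → [10,12); WM=12
i=12 t=13 v=1: → [12,16); WM=12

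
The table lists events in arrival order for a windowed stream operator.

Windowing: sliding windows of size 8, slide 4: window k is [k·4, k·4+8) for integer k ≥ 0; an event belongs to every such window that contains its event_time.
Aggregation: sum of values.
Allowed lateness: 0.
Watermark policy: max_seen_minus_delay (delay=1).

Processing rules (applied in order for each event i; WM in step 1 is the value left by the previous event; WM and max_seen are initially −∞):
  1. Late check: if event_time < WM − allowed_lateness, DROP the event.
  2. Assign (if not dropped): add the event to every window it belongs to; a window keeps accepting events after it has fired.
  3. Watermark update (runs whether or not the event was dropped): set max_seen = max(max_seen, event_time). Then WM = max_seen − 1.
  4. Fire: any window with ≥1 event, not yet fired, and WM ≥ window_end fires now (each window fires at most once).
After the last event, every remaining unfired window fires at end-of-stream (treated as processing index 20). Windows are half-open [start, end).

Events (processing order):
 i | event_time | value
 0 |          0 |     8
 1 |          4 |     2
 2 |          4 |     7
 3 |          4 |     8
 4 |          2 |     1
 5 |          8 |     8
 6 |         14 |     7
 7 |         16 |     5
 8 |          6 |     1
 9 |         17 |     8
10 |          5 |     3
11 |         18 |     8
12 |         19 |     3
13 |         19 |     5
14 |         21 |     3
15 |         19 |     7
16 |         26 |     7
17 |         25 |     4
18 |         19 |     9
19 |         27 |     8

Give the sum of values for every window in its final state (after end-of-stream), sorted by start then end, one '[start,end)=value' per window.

[0,8)=25 [4,12)=25 [8,16)=15 [12,20)=36 [16,24)=32 [20,28)=22 [24,32)=19

i=0 t=0 v=8: → [0,8); WM=-1
i=1 t=4 v=2: → [4,12),[0,8); WM=3
i=2 t=4 v=7: → [4,12),[0,8); WM=3
i=3 t=4 v=8: → [4,12),[0,8); WM=3
i=4 t=2 v=1: DROP (t<3-0); WM=3
i=5 t=8 v=8: → [8,16),[4,12); WM=7
i=6 t=14 v=7: → [12,20),[8,16); WM=13; [0,8) fires=25 [4,12) fires=25
i=7 t=16 v=5: → [16,24),[12,20); WM=15
i=8 t=6 v=1: DROP (t<15-0); WM=15
i=9 t=17 v=8: → [16,24),[12,20); WM=16; [8,16) fires=15
i=10 t=5 v=3: DROP (t<16-0); WM=16
i=11 t=18 v=8: → [16,24),[12,20); WM=17
i=12 t=19 v=3: → [16,24),[12,20); WM=18
i=13 t=19 v=5: → [16,24),[12,20); WM=18
i=14 t=21 v=3: → [20,28),[16,24); WM=20; [12,20) fires=36
i=15 t=19 v=7: DROP (t<20-0); WM=20
i=16 t=26 v=7: → [24,32),[20,28); WM=25; [16,24) fires=32
i=17 t=25 v=4: → [24,32),[20,28); WM=25
i=18 t=19 v=9: DROP (t<25-0); WM=25
i=19 t=27 v=8: → [24,32),[20,28); WM=26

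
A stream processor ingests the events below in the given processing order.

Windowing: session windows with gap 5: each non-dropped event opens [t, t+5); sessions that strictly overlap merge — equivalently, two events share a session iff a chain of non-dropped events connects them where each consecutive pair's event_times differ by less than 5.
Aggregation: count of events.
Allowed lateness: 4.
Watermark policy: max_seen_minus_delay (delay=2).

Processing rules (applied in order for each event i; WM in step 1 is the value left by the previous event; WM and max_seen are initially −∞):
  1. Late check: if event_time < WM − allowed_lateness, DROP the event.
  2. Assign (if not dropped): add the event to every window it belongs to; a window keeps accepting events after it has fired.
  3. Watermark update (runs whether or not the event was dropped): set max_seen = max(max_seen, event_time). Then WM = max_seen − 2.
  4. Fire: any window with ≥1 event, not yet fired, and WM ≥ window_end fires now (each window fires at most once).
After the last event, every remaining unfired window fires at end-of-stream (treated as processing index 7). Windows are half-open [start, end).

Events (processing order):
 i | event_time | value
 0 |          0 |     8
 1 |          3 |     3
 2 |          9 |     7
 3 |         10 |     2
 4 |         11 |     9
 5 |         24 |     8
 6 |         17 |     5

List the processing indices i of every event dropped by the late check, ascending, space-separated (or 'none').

6

i=0 t=0 v=8: → [0,5); WM=-2
i=1 t=3 v=3: → [0,8); WM=1
i=2 t=9 v=7: → [9,14); WM=7
i=3 t=10 v=2: → [9,15); WM=8
i=4 t=11 v=9: → [9,16); WM=9
i=5 t=24 v=8: → [24,29); WM=22
i=6 t=17 v=5: DROP (t<22-4); WM=22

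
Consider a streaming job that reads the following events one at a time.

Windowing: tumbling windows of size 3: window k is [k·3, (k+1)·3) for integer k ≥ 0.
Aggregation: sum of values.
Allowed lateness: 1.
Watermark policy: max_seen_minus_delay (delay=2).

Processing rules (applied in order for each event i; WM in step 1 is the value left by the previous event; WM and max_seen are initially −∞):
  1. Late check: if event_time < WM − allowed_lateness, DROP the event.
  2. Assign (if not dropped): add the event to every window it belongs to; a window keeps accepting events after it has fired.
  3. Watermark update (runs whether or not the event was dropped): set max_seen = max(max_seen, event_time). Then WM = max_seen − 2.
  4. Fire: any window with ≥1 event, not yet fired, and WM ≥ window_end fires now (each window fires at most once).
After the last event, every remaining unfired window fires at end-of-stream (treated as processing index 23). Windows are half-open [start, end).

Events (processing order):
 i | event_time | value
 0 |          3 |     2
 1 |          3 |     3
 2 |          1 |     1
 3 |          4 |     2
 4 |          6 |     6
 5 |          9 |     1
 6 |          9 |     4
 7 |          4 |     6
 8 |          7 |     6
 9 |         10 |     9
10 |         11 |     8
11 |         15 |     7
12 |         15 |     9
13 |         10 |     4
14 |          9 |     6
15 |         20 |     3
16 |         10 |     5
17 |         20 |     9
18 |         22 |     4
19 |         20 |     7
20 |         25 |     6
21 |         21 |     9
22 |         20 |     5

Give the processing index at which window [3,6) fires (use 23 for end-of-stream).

i=0 t=3 v=2: → [3,6); WM=1
i=1 t=3 v=3: → [3,6); WM=1
i=2 t=1 v=1: → [0,3); WM=1
i=3 t=4 v=2: → [3,6); WM=2
i=4 t=6 v=6: → [6,9); WM=4; [0,3) fires=1
i=5 t=9 v=1: → [9,12); WM=7; [3,6) fires=7
i=6 t=9 v=4: → [9,12); WM=7
i=7 t=4 v=6: DROP (t<7-1); WM=7
i=8 t=7 v=6: → [6,9); WM=7
i=9 t=10 v=9: → [9,12); WM=8
i=10 t=11 v=8: → [9,12); WM=9; [6,9) fires=12
i=11 t=15 v=7: → [15,18); WM=13; [9,12) fires=22
i=12 t=15 v=9: → [15,18); WM=13
i=13 t=10 v=4: DROP (t<13-1); WM=13
i=14 t=9 v=6: DROP (t<13-1); WM=13
i=15 t=20 v=3: → [18,21); WM=18; [15,18) fires=16
i=16 t=10 v=5: DROP (t<18-1); WM=18
i=17 t=20 v=9: → [18,21); WM=18
i=18 t=22 v=4: → [21,24); WM=20
i=19 t=20 v=7: → [18,21); WM=20
i=20 t=25 v=6: → [24,27); WM=23; [18,21) fires=19
i=21 t=21 v=9: DROP (t<23-1); WM=23
i=22 t=20 v=5: DROP (t<23-1); WM=23

5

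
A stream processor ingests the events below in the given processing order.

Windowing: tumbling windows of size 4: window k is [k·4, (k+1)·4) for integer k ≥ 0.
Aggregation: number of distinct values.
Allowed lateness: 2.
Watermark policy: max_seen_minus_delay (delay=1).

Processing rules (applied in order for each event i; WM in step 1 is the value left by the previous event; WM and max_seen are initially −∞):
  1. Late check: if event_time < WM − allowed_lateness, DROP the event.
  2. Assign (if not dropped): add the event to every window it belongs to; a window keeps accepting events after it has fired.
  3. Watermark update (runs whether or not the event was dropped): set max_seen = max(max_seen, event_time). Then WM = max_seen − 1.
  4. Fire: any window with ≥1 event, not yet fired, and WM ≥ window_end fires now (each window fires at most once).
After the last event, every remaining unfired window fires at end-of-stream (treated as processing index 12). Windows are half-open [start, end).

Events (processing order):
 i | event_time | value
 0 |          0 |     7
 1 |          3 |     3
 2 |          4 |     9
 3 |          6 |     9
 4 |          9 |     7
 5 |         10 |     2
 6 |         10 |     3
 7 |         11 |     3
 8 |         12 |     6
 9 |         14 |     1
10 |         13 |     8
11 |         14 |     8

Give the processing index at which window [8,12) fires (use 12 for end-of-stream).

9

i=0 t=0 v=7: → [0,4); WM=-1
i=1 t=3 v=3: → [0,4); WM=2
i=2 t=4 v=9: → [4,8); WM=3
i=3 t=6 v=9: → [4,8); WM=5; [0,4) fires=2
i=4 t=9 v=7: → [8,12); WM=8; [4,8) fires=1
i=5 t=10 v=2: → [8,12); WM=9
i=6 t=10 v=3: → [8,12); WM=9
i=7 t=11 v=3: → [8,12); WM=10
i=8 t=12 v=6: → [12,16); WM=11
i=9 t=14 v=1: → [12,16); WM=13; [8,12) fires=3
i=10 t=13 v=8: → [12,16); WM=13
i=11 t=14 v=8: → [12,16); WM=13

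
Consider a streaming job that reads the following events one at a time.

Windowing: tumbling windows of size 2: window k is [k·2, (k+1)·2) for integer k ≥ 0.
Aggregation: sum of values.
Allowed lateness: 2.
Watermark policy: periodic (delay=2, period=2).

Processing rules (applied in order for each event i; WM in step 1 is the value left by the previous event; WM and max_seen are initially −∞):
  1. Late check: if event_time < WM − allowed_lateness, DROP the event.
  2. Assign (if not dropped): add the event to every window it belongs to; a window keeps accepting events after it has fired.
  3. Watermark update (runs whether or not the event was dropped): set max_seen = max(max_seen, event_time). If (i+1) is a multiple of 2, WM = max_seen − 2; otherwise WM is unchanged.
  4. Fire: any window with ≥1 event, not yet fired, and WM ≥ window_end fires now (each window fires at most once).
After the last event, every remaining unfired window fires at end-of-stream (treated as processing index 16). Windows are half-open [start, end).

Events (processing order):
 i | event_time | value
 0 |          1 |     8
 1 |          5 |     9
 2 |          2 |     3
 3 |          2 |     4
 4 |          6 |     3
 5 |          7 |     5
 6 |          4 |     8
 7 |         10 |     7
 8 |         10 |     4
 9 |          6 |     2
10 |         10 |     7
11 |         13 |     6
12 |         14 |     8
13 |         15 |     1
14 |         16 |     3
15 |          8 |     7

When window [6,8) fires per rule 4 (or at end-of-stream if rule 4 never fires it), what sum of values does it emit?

i=0 t=1 v=8: → [0,2); WM=−∞
i=1 t=5 v=9: → [4,6); WM=3; [0,2) fires=8
i=2 t=2 v=3: → [2,4); WM=3
i=3 t=2 v=4: → [2,4); WM=3
i=4 t=6 v=3: → [6,8); WM=3
i=5 t=7 v=5: → [6,8); WM=5; [2,4) fires=7
i=6 t=4 v=8: → [4,6); WM=5
i=7 t=10 v=7: → [10,12); WM=8; [4,6) fires=17 [6,8) fires=8
i=8 t=10 v=4: → [10,12); WM=8
i=9 t=6 v=2: → [6,8); WM=8
i=10 t=10 v=7: → [10,12); WM=8
i=11 t=13 v=6: → [12,14); WM=11
i=12 t=14 v=8: → [14,16); WM=11
i=13 t=15 v=1: → [14,16); WM=13; [10,12) fires=18
i=14 t=16 v=3: → [16,18); WM=13
i=15 t=8 v=7: DROP (t<13-2); WM=14; [12,14) fires=6

8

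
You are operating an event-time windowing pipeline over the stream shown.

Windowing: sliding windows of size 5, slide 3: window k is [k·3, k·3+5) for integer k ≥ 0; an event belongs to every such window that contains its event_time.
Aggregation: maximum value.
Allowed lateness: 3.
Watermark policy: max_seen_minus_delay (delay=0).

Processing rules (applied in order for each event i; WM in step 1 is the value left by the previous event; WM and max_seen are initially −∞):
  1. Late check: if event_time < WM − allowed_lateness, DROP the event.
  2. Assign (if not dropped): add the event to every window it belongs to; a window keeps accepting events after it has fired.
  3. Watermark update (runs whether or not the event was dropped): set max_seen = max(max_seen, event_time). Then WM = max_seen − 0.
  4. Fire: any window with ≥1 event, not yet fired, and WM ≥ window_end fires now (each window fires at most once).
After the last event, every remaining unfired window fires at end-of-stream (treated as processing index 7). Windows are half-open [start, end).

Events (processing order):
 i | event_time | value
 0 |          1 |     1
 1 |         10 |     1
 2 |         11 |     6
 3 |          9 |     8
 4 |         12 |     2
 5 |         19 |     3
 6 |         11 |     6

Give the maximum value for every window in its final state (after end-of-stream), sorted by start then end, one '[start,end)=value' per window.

[0,5)=1 [6,11)=8 [9,14)=8 [12,17)=2 [15,20)=3 [18,23)=3

i=0 t=1 v=1: → [0,5); WM=1
i=1 t=10 v=1: → [9,14),[6,11); WM=10; [0,5) fires=1
i=2 t=11 v=6: → [9,14); WM=11; [6,11) fires=1
i=3 t=9 v=8: → [9,14),[6,11); WM=11
i=4 t=12 v=2: → [12,17),[9,14); WM=12
i=5 t=19 v=3: → [18,23),[15,20); WM=19; [9,14) fires=8 [12,17) fires=2
i=6 t=11 v=6: DROP (t<19-3); WM=19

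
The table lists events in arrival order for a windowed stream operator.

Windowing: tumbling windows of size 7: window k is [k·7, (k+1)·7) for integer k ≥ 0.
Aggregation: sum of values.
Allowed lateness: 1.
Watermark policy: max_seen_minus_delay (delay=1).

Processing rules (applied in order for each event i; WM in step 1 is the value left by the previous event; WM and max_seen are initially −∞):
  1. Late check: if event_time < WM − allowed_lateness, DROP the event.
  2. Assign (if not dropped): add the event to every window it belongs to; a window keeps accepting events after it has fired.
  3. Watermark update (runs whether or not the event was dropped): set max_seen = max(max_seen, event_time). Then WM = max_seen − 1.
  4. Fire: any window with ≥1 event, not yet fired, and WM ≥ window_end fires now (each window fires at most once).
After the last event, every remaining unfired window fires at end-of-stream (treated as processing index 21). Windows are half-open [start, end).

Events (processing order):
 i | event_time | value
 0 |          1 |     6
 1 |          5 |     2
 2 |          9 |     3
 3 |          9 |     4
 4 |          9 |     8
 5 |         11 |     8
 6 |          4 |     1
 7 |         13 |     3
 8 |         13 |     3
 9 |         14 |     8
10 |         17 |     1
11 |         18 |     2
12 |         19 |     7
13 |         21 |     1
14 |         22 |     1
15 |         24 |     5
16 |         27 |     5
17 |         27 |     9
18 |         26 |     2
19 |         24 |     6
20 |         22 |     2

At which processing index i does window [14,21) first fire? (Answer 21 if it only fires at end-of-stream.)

i=0 t=1 v=6: → [0,7); WM=0
i=1 t=5 v=2: → [0,7); WM=4
i=2 t=9 v=3: → [7,14); WM=8; [0,7) fires=8
i=3 t=9 v=4: → [7,14); WM=8
i=4 t=9 v=8: → [7,14); WM=8
i=5 t=11 v=8: → [7,14); WM=10
i=6 t=4 v=1: DROP (t<10-1); WM=10
i=7 t=13 v=3: → [7,14); WM=12
i=8 t=13 v=3: → [7,14); WM=12
i=9 t=14 v=8: → [14,21); WM=13
i=10 t=17 v=1: → [14,21); WM=16; [7,14) fires=29
i=11 t=18 v=2: → [14,21); WM=17
i=12 t=19 v=7: → [14,21); WM=18
i=13 t=21 v=1: → [21,28); WM=20
i=14 t=22 v=1: → [21,28); WM=21; [14,21) fires=18
i=15 t=24 v=5: → [21,28); WM=23
i=16 t=27 v=5: → [21,28); WM=26
i=17 t=27 v=9: → [21,28); WM=26
i=18 t=26 v=2: → [21,28); WM=26
i=19 t=24 v=6: DROP (t<26-1); WM=26
i=20 t=22 v=2: DROP (t<26-1); WM=26

14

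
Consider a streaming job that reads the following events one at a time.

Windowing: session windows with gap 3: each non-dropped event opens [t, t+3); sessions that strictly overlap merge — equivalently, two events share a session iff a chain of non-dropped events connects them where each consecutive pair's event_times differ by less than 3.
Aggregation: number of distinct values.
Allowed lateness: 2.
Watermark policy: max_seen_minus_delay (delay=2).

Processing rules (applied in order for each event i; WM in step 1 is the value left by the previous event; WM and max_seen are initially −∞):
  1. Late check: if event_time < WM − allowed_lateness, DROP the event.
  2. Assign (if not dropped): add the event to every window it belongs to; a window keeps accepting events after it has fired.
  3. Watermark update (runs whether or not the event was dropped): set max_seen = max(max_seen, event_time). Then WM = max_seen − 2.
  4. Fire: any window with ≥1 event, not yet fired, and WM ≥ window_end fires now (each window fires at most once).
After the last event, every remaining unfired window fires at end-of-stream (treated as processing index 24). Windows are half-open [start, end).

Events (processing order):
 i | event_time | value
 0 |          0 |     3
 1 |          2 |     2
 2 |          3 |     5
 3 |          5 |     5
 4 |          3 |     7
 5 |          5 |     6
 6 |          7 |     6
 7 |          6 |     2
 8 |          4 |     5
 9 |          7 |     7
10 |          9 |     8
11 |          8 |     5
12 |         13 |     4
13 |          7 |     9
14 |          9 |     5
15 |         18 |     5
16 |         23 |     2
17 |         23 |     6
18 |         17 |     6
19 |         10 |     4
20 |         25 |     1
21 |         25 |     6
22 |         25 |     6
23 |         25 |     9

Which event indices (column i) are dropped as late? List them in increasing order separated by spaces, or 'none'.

13 18 19

i=0 t=0 v=3: → [0,3); WM=-2
i=1 t=2 v=2: → [0,5); WM=0
i=2 t=3 v=5: → [0,6); WM=1
i=3 t=5 v=5: → [0,8); WM=3
i=4 t=3 v=7: → [0,8); WM=3
i=5 t=5 v=6: → [0,8); WM=3
i=6 t=7 v=6: → [0,10); WM=5
i=7 t=6 v=2: → [0,10); WM=5
i=8 t=4 v=5: → [0,10); WM=5
i=9 t=7 v=7: → [0,10); WM=5
i=10 t=9 v=8: → [0,12); WM=7
i=11 t=8 v=5: → [0,12); WM=7
i=12 t=13 v=4: → [13,16); WM=11
i=13 t=7 v=9: DROP (t<11-2); WM=11
i=14 t=9 v=5: → [0,12); WM=11
i=15 t=18 v=5: → [18,21); WM=16
i=16 t=23 v=2: → [23,26); WM=21
i=17 t=23 v=6: → [23,26); WM=21
i=18 t=17 v=6: DROP (t<21-2); WM=21
i=19 t=10 v=4: DROP (t<21-2); WM=21
i=20 t=25 v=1: → [23,28); WM=23
i=21 t=25 v=6: → [23,28); WM=23
i=22 t=25 v=6: → [23,28); WM=23
i=23 t=25 v=9: → [23,28); WM=23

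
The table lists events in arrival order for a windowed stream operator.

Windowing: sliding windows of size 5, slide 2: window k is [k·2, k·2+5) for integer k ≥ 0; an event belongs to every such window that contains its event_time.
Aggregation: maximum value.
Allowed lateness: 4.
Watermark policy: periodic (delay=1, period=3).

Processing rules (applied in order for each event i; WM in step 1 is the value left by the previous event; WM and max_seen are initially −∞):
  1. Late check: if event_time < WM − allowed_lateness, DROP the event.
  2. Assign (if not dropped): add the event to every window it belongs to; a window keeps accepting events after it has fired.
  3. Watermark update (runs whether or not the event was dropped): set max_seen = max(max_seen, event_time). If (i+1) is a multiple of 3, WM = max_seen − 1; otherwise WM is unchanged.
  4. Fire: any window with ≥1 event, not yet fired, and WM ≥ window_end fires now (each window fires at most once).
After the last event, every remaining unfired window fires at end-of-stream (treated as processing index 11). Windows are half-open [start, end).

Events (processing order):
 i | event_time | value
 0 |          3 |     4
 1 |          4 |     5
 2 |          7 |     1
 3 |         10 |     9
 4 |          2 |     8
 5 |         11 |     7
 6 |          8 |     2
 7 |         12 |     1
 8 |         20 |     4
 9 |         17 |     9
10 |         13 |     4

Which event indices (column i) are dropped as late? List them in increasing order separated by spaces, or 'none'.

i=0 t=3 v=4: → [2,7),[0,5); WM=−∞
i=1 t=4 v=5: → [4,9),[2,7),[0,5); WM=−∞
i=2 t=7 v=1: → [6,11),[4,9); WM=6; [0,5) fires=5
i=3 t=10 v=9: → [10,15),[8,13),[6,11); WM=6
i=4 t=2 v=8: → [2,7),[0,5); WM=6
i=5 t=11 v=7: → [10,15),[8,13); WM=10; [2,7) fires=8 [4,9) fires=5
i=6 t=8 v=2: → [8,13),[6,11),[4,9); WM=10
i=7 t=12 v=1: → [12,17),[10,15),[8,13); WM=10
i=8 t=20 v=4: → [20,25),[18,23),[16,21); WM=19; [6,11) fires=9 [8,13) fires=9 [10,15) fires=9 [12,17) fires=1
i=9 t=17 v=9: → [16,21),[14,19); WM=19; [14,19) fires=9
i=10 t=13 v=4: DROP (t<19-4); WM=19

10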